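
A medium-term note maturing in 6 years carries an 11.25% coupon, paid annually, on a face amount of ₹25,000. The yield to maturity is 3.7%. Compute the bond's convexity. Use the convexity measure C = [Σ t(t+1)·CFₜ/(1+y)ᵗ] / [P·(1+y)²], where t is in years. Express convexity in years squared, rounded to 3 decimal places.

With y = 0.037:
  t   CF        PV=CF/(1+0.037)^t    t·PV        t(t+1)·PV
  1     2,812.50     2,712.1504     2,712.1504       5,424.3009
  2     2,812.50     2,615.3813     5,230.7626      15,692.2879
  3     2,812.50     2,522.0649     7,566.1948      30,264.7791
  4     2,812.50     2,432.0780     9,728.3121      48,641.5607
  5     2,812.50     2,345.3019    11,726.5093      70,359.0560
  6    27,812.50    22,364.9273   134,189.5636     939,326.9449
  Σ                 34,991.9038   171,153.4929   1,109,708.9295
P = 34,991.9038.
Convexity = Σ t(t+1)·PV / [P·(1+y)²] = 1,109,708.9295 / (34,991.9038 × 1.075369) = 29.49063.

29.491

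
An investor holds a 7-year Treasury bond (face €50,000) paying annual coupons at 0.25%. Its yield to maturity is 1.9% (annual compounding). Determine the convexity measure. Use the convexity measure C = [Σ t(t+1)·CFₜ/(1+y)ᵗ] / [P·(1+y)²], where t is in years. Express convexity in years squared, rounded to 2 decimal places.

53.36

With y = 0.019:
  t   CF        PV=CF/(1+0.019)^t    t·PV        t(t+1)·PV
  1       125.00       122.6693       122.6693         245.3386
  2       125.00       120.3820       240.7641         722.2922
  3       125.00       118.1374       354.4122       1,417.6490
  4       125.00       115.9347       463.7386       2,318.6931
  5       125.00       113.7730       568.8648       3,413.1891
  6       125.00       111.6516       669.9095       4,689.3667
  7    50,125.00    43,937.4752   307,562.3266   2,460,498.6132
  Σ                 44,640.0232   309,982.6852   2,473,305.1418
P = 44,640.0232.
Convexity = Σ t(t+1)·PV / [P·(1+y)²] = 2,473,305.1418 / (44,640.0232 × 1.038361) = 53.35866.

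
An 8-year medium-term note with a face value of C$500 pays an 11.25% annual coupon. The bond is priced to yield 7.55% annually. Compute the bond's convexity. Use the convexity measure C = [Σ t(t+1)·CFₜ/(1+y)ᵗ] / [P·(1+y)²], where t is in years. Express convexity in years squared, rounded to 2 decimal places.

40.86

With y = 0.0755:
  t   CF        PV=CF/(1+0.0755)^t    t·PV        t(t+1)·PV
  1        56.25        52.3013        52.3013         104.6025
  2        56.25        48.6297        97.2594         291.7783
  3        56.25        45.2159       135.6477         542.5909
  4        56.25        42.0418       168.1670         840.8352
  5        56.25        39.0904       195.4522       1,172.7129
  6        56.25        36.3463       218.0777       1,526.5440
  7        56.25        33.7948       236.5635       1,892.5077
  8       556.25       310.7325     2,485.8602      22,372.7414
  Σ                    608.1527     3,589.3289      28,744.3129
P = 608.1527.
Convexity = Σ t(t+1)·PV / [P·(1+y)²] = 28,744.3129 / (608.1527 × 1.156700) = 40.86189.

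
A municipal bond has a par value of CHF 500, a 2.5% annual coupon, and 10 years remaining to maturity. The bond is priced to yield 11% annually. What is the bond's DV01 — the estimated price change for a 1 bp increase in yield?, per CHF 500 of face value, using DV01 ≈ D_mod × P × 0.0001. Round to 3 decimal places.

CHF 0.190

Periodic yield y = 0.11.
  t   CF        PV=CF/(1+0.11)^t    t·PV
  1        12.50        11.2613        11.2613
  2        12.50        10.1453        20.2906
  3        12.50         9.1399        27.4197
  4        12.50         8.2341        32.9365
  5        12.50         7.4181        37.0907
  6        12.50         6.6830        40.0981
  7        12.50         6.0207        42.1451
  8        12.50         5.4241        43.3926
  9        12.50         4.8866        43.9790
  10      512.50       180.4945     1,804.9455
  Σ                    249.7076     2,103.5591
P = 249.7076; D_Mac = 8.42409 yrs; D_mod = 7.58927 yrs.
DV01 ≈ 7.58927 × 249.7076 × 0.0001 = 0.189510.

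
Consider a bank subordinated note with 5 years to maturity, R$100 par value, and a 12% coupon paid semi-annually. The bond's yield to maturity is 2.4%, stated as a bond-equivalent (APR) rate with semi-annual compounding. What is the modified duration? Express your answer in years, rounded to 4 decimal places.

Periodic yield y = 0.012. First find Macaulay duration:
  t   CF        PV=CF/(1+0.012)^t    t·PV
  1         6.00         5.9289         5.9289
  2         6.00         5.8586        11.7171
  3         6.00         5.7891        17.3672
  4         6.00         5.7204        22.8817
  5         6.00         5.6526        28.2630
  6         6.00         5.5856        33.5135
  7         6.00         5.5193        38.6354
  8         6.00         5.4539        43.6312
  9         6.00         5.3892        48.5031
  10      106.00        94.0807       940.8074
  Σ                    144.9783     1,191.2486
P = 144.9783; Macaulay duration = 1,191.2486 / 144.9783 = 8.21674 half-year periods = 4.10837 years.
Modified duration = D_Mac / (1 + y) = 4.10837 / 1.012 = 4.05965 years.

4.0597 years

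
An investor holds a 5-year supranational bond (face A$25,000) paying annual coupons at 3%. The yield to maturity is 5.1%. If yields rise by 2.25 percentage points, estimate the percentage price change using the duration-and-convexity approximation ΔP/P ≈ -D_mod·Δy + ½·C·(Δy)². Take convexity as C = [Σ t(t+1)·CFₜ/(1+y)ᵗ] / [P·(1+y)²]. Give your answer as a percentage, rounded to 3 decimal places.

-9.431%

With y = 0.051:
  t   CF        PV=CF/(1+0.051)^t    t·PV        t(t+1)·PV
  1       750.00       713.6061       713.6061       1,427.2122
  2       750.00       678.9782     1,357.9564       4,073.8692
  3       750.00       646.0306     1,938.0919       7,752.3677
  4       750.00       614.6819     2,458.7275      12,293.6373
  5    25,750.00    20,079.9974   100,399.9872     602,399.9234
  Σ                 22,733.2942   106,868.3691     627,947.0097
P = 22,733.2942; D_Mac = 4.70096 yrs; D_mod = 4.47285 yrs; C = 25.00663.
Duration effect: -4.47285 × (+0.0225) = -0.100639
Convexity effect: 0.5 × 25.00663 × (0.0225)² = +0.0063298
ΔP/P ≈ -0.100639 + 0.0063298 = -0.094309 = -9.4309%.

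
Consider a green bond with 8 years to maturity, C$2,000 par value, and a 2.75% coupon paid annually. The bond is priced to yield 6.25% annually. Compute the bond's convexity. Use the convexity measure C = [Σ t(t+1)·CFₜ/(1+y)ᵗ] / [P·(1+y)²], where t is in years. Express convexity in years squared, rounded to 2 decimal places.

With y = 0.0625:
  t   CF        PV=CF/(1+0.0625)^t    t·PV        t(t+1)·PV
  1        55.00        51.7647        51.7647         103.5294
  2        55.00        48.7197        97.4394         292.3183
  3        55.00        45.8539       137.5616         550.2463
  4        55.00        43.1566       172.6263         863.1314
  5        55.00        40.6179       203.0897       1,218.5385
  6        55.00        38.2287       229.3720       1,605.6037
  7        55.00        35.9799       251.8594       2,014.8752
  8     2,055.00     1,265.2616    10,122.0925      91,098.8328
  Σ                  1,569.5829    11,265.8056      97,747.0756
P = 1,569.5829.
Convexity = Σ t(t+1)·PV / [P·(1+y)²] = 97,747.0756 / (1,569.5829 × 1.128906) = 55.16475.

55.16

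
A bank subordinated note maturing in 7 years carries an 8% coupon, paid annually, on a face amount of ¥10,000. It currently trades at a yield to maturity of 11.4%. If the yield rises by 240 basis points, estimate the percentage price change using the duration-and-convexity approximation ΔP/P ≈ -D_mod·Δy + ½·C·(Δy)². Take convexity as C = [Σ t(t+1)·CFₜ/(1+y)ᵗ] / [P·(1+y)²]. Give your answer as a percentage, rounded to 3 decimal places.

With y = 0.114:
  t   CF        PV=CF/(1+0.114)^t    t·PV        t(t+1)·PV
  1       800.00       718.1329       718.1329       1,436.2657
  2       800.00       644.6435     1,289.2870       3,867.8610
  3       800.00       578.6746     1,736.0238       6,944.0951
  4       800.00       519.4565     2,077.8262      10,389.1309
  5       800.00       466.2985     2,331.4926      13,988.9555
  6       800.00       418.5804     2,511.4821      17,580.3749
  7    10,800.00     5,072.5627    35,507.9386     284,063.5084
  Σ                  8,418.3490    46,172.1831     338,270.1915
P = 8,418.3490; D_Mac = 5.48471 yrs; D_mod = 4.92344 yrs; C = 32.37922.
Duration effect: -4.92344 × (+0.024) = -0.118162
Convexity effect: 0.5 × 32.37922 × (0.024)² = +0.0093252
ΔP/P ≈ -0.118162 + 0.0093252 = -0.108837 = -10.8837%.

-10.884%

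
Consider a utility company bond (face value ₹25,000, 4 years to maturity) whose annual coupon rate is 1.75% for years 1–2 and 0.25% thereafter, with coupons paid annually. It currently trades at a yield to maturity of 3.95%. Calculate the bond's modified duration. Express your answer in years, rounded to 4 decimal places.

3.7564 years

Periodic yield y = 0.0395. First find Macaulay duration:
  t   CF        PV=CF/(1+0.0395)^t    t·PV
  1       437.50       420.8754       420.8754
  2       437.50       404.8826       809.7651
  3        62.50        55.6425       166.9275
  4    25,062.50    21,464.7787    85,859.1148
  Σ                 22,346.1792    87,256.6828
P = 22,346.1792; Macaulay duration = 87,256.6828 / 22,346.1792 = 3.90477 years.
Modified duration = D_Mac / (1 + y) = 3.90477 / 1.0395 = 3.75639 years.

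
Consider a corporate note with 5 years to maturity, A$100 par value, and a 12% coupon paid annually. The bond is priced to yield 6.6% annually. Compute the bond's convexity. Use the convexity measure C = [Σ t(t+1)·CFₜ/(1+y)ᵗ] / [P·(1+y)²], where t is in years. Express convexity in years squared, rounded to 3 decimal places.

With y = 0.066:
  t   CF        PV=CF/(1+0.066)^t    t·PV        t(t+1)·PV
  1        12.00        11.2570        11.2570          22.5141
  2        12.00        10.5601        21.1201          63.3604
  3        12.00         9.9063        29.7188         118.8751
  4        12.00         9.2929        37.1717         185.8585
  5       112.00        81.3639       406.8197       2,440.9184
  Σ                    122.3802       506.0874       2,831.5264
P = 122.3802.
Convexity = Σ t(t+1)·PV / [P·(1+y)²] = 2,831.5264 / (122.3802 × 1.136356) = 20.36080.

20.361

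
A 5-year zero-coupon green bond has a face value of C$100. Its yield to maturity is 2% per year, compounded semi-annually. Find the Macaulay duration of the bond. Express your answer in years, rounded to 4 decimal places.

5.0000 years

A zero-coupon bond has a single cash flow at maturity, so its Macaulay duration equals its maturity: 5 years.
(Equivalently: 10 semi-annual periods ÷ 2 = 5 years.)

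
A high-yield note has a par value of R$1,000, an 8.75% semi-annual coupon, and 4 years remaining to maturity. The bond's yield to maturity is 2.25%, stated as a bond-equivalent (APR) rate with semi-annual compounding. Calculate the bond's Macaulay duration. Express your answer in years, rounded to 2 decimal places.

3.53 years

Periodic yield y = 0.01125. Discount each cash flow and weight by its period:
  t   CF        PV=CF/(1+0.01125)^t    t·PV
  1        43.75        43.2633        43.2633
  2        43.75        42.7820        85.5640
  3        43.75        42.3060       126.9181
  4        43.75        41.8354       167.3416
  5        43.75        41.3700       206.8499
  6        43.75        40.9098       245.4585
  7        43.75        40.4546       283.1825
  8     1,043.75       954.3951     7,635.1610
  Σ                  1,247.3162     8,793.7389
Price P = Σ PV = 1,247.3162.
Macaulay duration = Σ(t·PV) / P = 8,793.7389 / 1,247.3162 = 7.05013 half-year periods.
In years: 7.05013 / 2 = 3.52506 years.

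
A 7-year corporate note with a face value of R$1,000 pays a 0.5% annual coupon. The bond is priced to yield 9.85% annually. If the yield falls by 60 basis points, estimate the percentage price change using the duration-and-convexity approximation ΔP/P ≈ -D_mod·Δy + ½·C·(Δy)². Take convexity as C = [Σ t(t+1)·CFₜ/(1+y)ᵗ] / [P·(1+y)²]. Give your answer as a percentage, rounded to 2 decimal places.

With y = 0.0985:
  t   CF        PV=CF/(1+0.0985)^t    t·PV        t(t+1)·PV
  1         5.00         4.5517         4.5517           9.1033
  2         5.00         4.1435         8.2870          24.8611
  3         5.00         3.7720        11.3160          45.2638
  4         5.00         3.4338        13.7350          68.6752
  5         5.00         3.1259        15.6293          93.7758
  6         5.00         2.8456        17.0734         119.5140
  7     1,005.00       520.6737     3,644.7158      29,157.7266
  Σ                    542.5461     3,715.3083      29,518.9200
P = 542.5461; D_Mac = 6.84791 yrs; D_mod = 6.23388 yrs; C = 45.08829.
Duration effect: -6.23388 × (-0.006) = +0.037403
Convexity effect: 0.5 × 45.08829 × (-0.006)² = +0.0008116
ΔP/P ≈ +0.037403 + 0.0008116 = +0.038215 = +3.8215%.

+3.82%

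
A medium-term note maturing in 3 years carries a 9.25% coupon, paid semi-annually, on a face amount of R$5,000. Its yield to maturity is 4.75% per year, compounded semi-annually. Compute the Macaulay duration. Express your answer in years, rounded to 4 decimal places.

Periodic yield y = 0.02375. Discount each cash flow and weight by its period:
  t   CF        PV=CF/(1+0.02375)^t    t·PV
  1       231.25       225.8852       225.8852
  2       231.25       220.6449       441.2898
  3       231.25       215.5262       646.5785
  4       231.25       210.5262       842.1047
  5       231.25       205.6422     1,028.2108
  6     5,231.25     4,544.0383    27,264.2300
  Σ                  5,622.2630    30,448.2990
Price P = Σ PV = 5,622.2630.
Macaulay duration = Σ(t·PV) / P = 30,448.2990 / 5,622.2630 = 5.41567 half-year periods.
In years: 5.41567 / 2 = 2.70783 years.

2.7078 years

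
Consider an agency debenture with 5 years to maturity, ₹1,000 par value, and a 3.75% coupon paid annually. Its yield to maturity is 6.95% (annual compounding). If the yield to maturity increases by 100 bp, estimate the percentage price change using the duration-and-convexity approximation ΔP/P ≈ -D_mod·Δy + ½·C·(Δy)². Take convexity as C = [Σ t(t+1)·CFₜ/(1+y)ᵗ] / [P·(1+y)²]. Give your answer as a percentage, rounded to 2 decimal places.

With y = 0.0695:
  t   CF        PV=CF/(1+0.0695)^t    t·PV        t(t+1)·PV
  1        37.50        35.0631        35.0631          70.1262
  2        37.50        32.7846        65.5692         196.7075
  3        37.50        30.6541        91.9624         367.8495
  4        37.50        28.6621       114.6484         573.2421
  5     1,037.50       741.4539     3,707.2696      22,243.6174
  Σ                    868.6178     4,014.5126      23,451.5427
P = 868.6178; D_Mac = 4.62172 yrs; D_mod = 4.32139 yrs; C = 23.60375.
Duration effect: -4.32139 × (+0.01) = -0.043214
Convexity effect: 0.5 × 23.60375 × (0.01)² = +0.0011802
ΔP/P ≈ -0.043214 + 0.0011802 = -0.042034 = -4.2034%.

-4.20%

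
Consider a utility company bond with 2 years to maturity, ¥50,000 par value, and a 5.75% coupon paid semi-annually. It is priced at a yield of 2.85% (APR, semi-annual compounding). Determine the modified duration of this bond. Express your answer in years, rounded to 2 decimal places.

1.89 years

Periodic yield y = 0.01425. First find Macaulay duration:
  t   CF        PV=CF/(1+0.01425)^t    t·PV
  1     1,437.50     1,417.3034     1,417.3034
  2     1,437.50     1,397.3906     2,794.7812
  3     1,437.50     1,377.7576     4,133.2727
  4    51,437.50    48,607.1085   194,428.4341
  Σ                 52,799.5601   202,773.7914
P = 52,799.5601; Macaulay duration = 202,773.7914 / 52,799.5601 = 3.84044 half-year periods = 1.92022 years.
Modified duration = D_Mac / (1 + y) = 1.92022 / 1.01425 = 1.89324 years.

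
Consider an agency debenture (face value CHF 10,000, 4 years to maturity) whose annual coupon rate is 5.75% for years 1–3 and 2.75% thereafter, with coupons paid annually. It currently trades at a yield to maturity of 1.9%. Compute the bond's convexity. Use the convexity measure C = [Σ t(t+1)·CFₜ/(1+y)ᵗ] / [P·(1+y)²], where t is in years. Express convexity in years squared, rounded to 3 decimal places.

17.346

With y = 0.019:
  t   CF        PV=CF/(1+0.019)^t    t·PV        t(t+1)·PV
  1       575.00       564.2787       564.2787       1,128.5574
  2       575.00       553.7573     1,107.5146       3,322.5439
  3       575.00       543.4321     1,630.2963       6,521.1853
  4    10,275.00     9,529.8287    38,119.3148     190,596.5741
  Σ                 11,191.2968    41,421.4045     201,568.8607
P = 11,191.2968.
Convexity = Σ t(t+1)·PV / [P·(1+y)²] = 201,568.8607 / (11,191.2968 × 1.038361) = 17.34581.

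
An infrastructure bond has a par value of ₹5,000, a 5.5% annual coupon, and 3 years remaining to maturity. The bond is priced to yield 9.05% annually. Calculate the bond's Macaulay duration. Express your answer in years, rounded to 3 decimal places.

2.838 years

Periodic yield y = 0.0905. Discount each cash flow and weight by its year:
  t   CF        PV=CF/(1+0.0905)^t    t·PV
  1       275.00       252.1779       252.1779
  2       275.00       231.2498       462.4996
  3     5,275.00     4,067.6676    12,203.0027
  Σ                  4,551.0953    12,917.6802
Price P = Σ PV = 4,551.0953.
Macaulay duration = Σ(t·PV) / P = 12,917.6802 / 4,551.0953 = 2.83837 years.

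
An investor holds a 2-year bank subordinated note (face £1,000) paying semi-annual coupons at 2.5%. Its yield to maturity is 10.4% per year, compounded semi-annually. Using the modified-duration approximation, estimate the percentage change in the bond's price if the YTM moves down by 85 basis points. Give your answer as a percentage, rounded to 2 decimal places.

+1.58%

Periodic yield y = 0.052. Modified duration first:
  t   CF        PV=CF/(1+0.052)^t    t·PV
  1        12.50        11.8821        11.8821
  2        12.50        11.2948        22.5896
  3        12.50        10.7365        32.2095
  4     1,012.50       826.6698     3,306.6792
  Σ                    860.5832     3,373.3604
P = 860.5832; D_Mac = 3.91985 half-year periods = 1.95993 yrs; D_mod = 1.95993/(1+0.052) = 1.86305 yrs.
ΔP/P ≈ -D_mod · Δy = -1.86305 × (-0.0085) = +0.015836 = +1.5836%.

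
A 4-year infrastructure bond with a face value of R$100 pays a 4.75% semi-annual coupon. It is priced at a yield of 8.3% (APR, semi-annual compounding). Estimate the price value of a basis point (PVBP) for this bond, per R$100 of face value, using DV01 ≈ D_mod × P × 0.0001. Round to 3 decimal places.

Periodic yield y = 0.0415.
  t   CF        PV=CF/(1+0.0415)^t    t·PV
  1        2.375         2.2804         2.2804
  2        2.375         2.1895         4.3790
  3        2.375         2.1023         6.3068
  4        2.375         2.0185         8.0740
  5        2.375         1.9381         9.6903
  6        2.375         1.8608        11.1650
  7        2.375         1.7867        12.5068
  8      102.375        73.9469       591.5749
  Σ                     88.1231       645.9771
P = 88.1231; D_Mac = 7.33040 half-year periods = 3.66520 yrs; D_mod = 3.51915 yrs.
DV01 ≈ 3.51915 × 88.1231 × 0.0001 = 0.031012.

R$0.031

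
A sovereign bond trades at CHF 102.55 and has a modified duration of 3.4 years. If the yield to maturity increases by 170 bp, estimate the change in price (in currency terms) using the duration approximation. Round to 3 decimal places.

-CHF 5.927

Duration approximation: ΔP/P ≈ -D_mod · Δy = -3.4 × (+0.017) = -0.057800.
ΔP ≈ 102.55 × (-0.057800) = -5.92739.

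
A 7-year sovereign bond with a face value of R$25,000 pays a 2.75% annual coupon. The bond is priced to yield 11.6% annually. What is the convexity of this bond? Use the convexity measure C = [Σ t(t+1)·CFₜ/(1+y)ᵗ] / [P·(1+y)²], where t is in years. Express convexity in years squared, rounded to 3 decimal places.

38.773

With y = 0.116:
  t   CF        PV=CF/(1+0.116)^t    t·PV        t(t+1)·PV
  1       687.50       616.0394       616.0394       1,232.0789
  2       687.50       552.0067     1,104.0133       3,312.0399
  3       687.50       494.6296     1,483.8889       5,935.5554
  4       687.50       443.2165     1,772.8660       8,864.3301
  5       687.50       397.1474     1,985.7370      11,914.4222
  6       687.50       355.8669     2,135.2011      14,946.4077
  7    25,687.50    11,914.4082    83,400.8577     667,206.8617
  Σ                 14,773.3147    92,498.6034     713,411.6959
P = 14,773.3147.
Convexity = Σ t(t+1)·PV / [P·(1+y)²] = 713,411.6959 / (14,773.3147 × 1.245456) = 38.77340.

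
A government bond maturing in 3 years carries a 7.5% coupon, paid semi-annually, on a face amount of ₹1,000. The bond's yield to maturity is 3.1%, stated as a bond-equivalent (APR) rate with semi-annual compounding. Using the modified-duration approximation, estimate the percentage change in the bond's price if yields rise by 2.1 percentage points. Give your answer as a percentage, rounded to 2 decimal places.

Periodic yield y = 0.0155. Modified duration first:
  t   CF        PV=CF/(1+0.0155)^t    t·PV
  1        37.50        36.9276        36.9276
  2        37.50        36.3640        72.7280
  3        37.50        35.8089       107.4268
  4        37.50        35.2624       141.0495
  5        37.50        34.7242       173.6208
  6     1,037.50       946.0379     5,676.2274
  Σ                  1,125.1250     6,207.9801
P = 1,125.1250; D_Mac = 5.51759 half-year periods = 2.75880 yrs; D_mod = 2.75880/(1+0.0155) = 2.71669 yrs.
ΔP/P ≈ -D_mod · Δy = -2.71669 × (+0.021) = -0.057050 = -5.7050%.

-5.71%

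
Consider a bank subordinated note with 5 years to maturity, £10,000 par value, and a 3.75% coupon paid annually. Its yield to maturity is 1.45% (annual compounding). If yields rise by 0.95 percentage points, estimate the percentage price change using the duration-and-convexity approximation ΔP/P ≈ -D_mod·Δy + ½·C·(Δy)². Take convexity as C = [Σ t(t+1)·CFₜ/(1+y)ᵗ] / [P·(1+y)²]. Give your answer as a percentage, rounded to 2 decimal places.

With y = 0.0145:
  t   CF        PV=CF/(1+0.0145)^t    t·PV        t(t+1)·PV
  1       375.00       369.6402       369.6402         739.2804
  2       375.00       364.3570       728.7141       2,186.1422
  3       375.00       359.1494     1,077.4481       4,309.7925
  4       375.00       354.0161     1,416.0646       7,080.3228
  5    10,375.00     9,654.4569    48,272.2846     289,633.7073
  Σ                 11,101.6197    51,864.1515     303,949.2453
P = 11,101.6197; D_Mac = 4.67176 yrs; D_mod = 4.60499 yrs; C = 26.60178.
Duration effect: -4.60499 × (+0.0095) = -0.043747
Convexity effect: 0.5 × 26.60178 × (0.0095)² = +0.0012004
ΔP/P ≈ -0.043747 + 0.0012004 = -0.042547 = -4.2547%.

-4.25%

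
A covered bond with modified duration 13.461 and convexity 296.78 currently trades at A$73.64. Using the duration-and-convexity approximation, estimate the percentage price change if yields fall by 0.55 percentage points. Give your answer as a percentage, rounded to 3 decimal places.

Duration effect: -D_mod·Δy = -13.461 × (-0.0055) = +0.0740355
Convexity effect: ½·C·(Δy)² = 0.5 × 296.78 × (-0.0055)² = +0.0044887975
ΔP/P ≈ +0.0740355 + 0.0044887975 = +0.0785242975
= +7.85242975%.

+7.852%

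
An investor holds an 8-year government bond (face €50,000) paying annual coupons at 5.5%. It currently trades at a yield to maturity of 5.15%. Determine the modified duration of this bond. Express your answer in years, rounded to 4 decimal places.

Periodic yield y = 0.0515. First find Macaulay duration:
  t   CF        PV=CF/(1+0.0515)^t    t·PV
  1     2,750.00     2,615.3115     2,615.3115
  2     2,750.00     2,487.2196     4,974.4393
  3     2,750.00     2,365.4015     7,096.2044
  4     2,750.00     2,249.5497     8,998.1987
  5     2,750.00     2,139.3720    10,696.8600
  6     2,750.00     2,034.5906    12,207.5435
  7     2,750.00     1,934.9411    13,544.5879
  8    52,750.00    35,297.8496   282,382.7965
  Σ                 51,124.2355   342,515.9417
P = 51,124.2355; Macaulay duration = 342,515.9417 / 51,124.2355 = 6.69968 years.
Modified duration = D_Mac / (1 + y) = 6.69968 / 1.0515 = 6.37154 years.

6.3715 years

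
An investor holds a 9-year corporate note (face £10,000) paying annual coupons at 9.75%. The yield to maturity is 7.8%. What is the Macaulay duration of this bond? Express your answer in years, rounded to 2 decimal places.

6.54 years

Periodic yield y = 0.078. Discount each cash flow and weight by its year:
  t   CF        PV=CF/(1+0.078)^t    t·PV
  1       975.00       904.4527       904.4527
  2       975.00       839.0099     1,678.0198
  3       975.00       778.3023     2,334.9070
  4       975.00       721.9873     2,887.9493
  5       975.00       669.7471     3,348.7353
  6       975.00       621.2867     3,727.7201
  7       975.00       576.3327     4,034.3292
  8       975.00       534.6315     4,277.0519
  9    10,975.00     5,582.5893    50,243.3040
  Σ                 11,228.3396    73,436.4692
Price P = Σ PV = 11,228.3396.
Macaulay duration = Σ(t·PV) / P = 73,436.4692 / 11,228.3396 = 6.54028 years.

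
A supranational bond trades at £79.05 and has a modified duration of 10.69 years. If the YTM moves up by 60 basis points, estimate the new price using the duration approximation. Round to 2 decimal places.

£73.98

Duration approximation: ΔP/P ≈ -D_mod · Δy = -10.69 × (+0.006) = -0.064140.
New price ≈ 79.05 × (1 - 0.064140) = 73.979733.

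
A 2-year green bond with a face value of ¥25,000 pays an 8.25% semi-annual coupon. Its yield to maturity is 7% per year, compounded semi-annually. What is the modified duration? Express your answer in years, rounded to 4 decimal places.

1.8220 years

Periodic yield y = 0.035. First find Macaulay duration:
  t   CF        PV=CF/(1+0.035)^t    t·PV
  1     1,031.25       996.3768       996.3768
  2     1,031.25       962.6829     1,925.3658
  3     1,031.25       930.1284     2,790.3852
  4    26,031.25    22,684.7305    90,738.9220
  Σ                 25,573.9186    96,451.0498
P = 25,573.9186; Macaulay duration = 96,451.0498 / 25,573.9186 = 3.77146 half-year periods = 1.88573 years.
Modified duration = D_Mac / (1 + y) = 1.88573 / 1.035 = 1.82196 years.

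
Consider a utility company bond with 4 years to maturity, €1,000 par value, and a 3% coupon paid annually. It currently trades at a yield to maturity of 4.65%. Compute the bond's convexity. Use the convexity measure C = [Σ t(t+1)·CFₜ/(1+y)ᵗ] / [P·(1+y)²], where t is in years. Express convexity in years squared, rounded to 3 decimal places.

With y = 0.0465:
  t   CF        PV=CF/(1+0.0465)^t    t·PV        t(t+1)·PV
  1        30.00        28.6670        28.6670          57.3340
  2        30.00        27.3932        54.7864         164.3592
  3        30.00        26.1760        78.5280         314.1122
  4     1,030.00       858.7768     3,435.1071      17,175.5356
  Σ                    941.0130     3,597.0886      17,711.3410
P = 941.0130.
Convexity = Σ t(t+1)·PV / [P·(1+y)²] = 17,711.3410 / (941.0130 × 1.095162) = 17.18610.

17.186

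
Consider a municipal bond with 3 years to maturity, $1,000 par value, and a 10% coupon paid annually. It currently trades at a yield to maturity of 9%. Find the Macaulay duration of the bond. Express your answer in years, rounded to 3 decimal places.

Periodic yield y = 0.09. Discount each cash flow and weight by its year:
  t   CF        PV=CF/(1+0.09)^t    t·PV
  1       100.00        91.7431        91.7431
  2       100.00        84.1680       168.3360
  3     1,100.00       849.4018     2,548.2055
  Σ                  1,025.3129     2,808.2846
Price P = Σ PV = 1,025.3129.
Macaulay duration = Σ(t·PV) / P = 2,808.2846 / 1,025.3129 = 2.73895 years.

2.739 years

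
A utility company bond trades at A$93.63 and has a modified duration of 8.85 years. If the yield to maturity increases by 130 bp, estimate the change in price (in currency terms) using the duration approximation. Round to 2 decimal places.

-A$10.77

Duration approximation: ΔP/P ≈ -D_mod · Δy = -8.85 × (+0.013) = -0.115050.
ΔP ≈ 93.63 × (-0.115050) = -10.7721315.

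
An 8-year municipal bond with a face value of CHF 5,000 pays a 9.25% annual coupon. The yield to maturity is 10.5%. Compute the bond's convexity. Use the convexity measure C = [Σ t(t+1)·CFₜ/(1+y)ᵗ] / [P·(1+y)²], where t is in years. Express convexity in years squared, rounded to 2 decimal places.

With y = 0.105:
  t   CF        PV=CF/(1+0.105)^t    t·PV        t(t+1)·PV
  1       462.50       418.5520       418.5520         837.1041
  2       462.50       378.7801       757.5602       2,272.6807
  3       462.50       342.7874     1,028.3623       4,113.4493
  4       462.50       310.2149     1,240.8595       6,204.2976
  5       462.50       280.7374     1,403.6872       8,422.1234
  6       462.50       254.0610     1,524.3662      10,670.5636
  7       462.50       229.9195     1,609.4364      12,875.4915
  8     5,462.50     2,457.4983    19,659.9864     176,939.8775
  Σ                  4,672.5508    27,642.8104     222,335.5878
P = 4,672.5508.
Convexity = Σ t(t+1)·PV / [P·(1+y)²] = 222,335.5878 / (4,672.5508 × 1.221025) = 38.97000.

38.97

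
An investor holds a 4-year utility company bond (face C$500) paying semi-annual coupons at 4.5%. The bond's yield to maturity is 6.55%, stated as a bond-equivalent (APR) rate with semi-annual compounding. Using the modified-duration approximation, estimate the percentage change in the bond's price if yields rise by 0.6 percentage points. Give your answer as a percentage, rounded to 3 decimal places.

Periodic yield y = 0.03275. Modified duration first:
  t   CF        PV=CF/(1+0.03275)^t    t·PV
  1        11.25        10.8932        10.8932
  2        11.25        10.5478        21.0956
  3        11.25        10.2133        30.6400
  4        11.25         9.8894        39.5578
  5        11.25         9.5758        47.8792
  6        11.25         9.2722        55.6330
  7        11.25         8.9781        62.8469
  8       511.25       395.0679     3,160.5428
  Σ                    464.4378     3,429.0885
P = 464.4378; D_Mac = 7.38331 half-year periods = 3.69166 yrs; D_mod = 3.69166/(1+0.03275) = 3.57459 yrs.
ΔP/P ≈ -D_mod · Δy = -3.57459 × (+0.006) = -0.021448 = -2.1448%.

-2.145%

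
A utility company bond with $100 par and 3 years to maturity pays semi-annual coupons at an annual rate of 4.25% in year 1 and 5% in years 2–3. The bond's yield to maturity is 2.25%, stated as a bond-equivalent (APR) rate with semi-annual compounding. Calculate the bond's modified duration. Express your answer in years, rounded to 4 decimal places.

Periodic yield y = 0.01125. First find Macaulay duration:
  t   CF        PV=CF/(1+0.01125)^t    t·PV
  1        2.125         2.1014         2.1014
  2        2.125         2.0780         4.1560
  3        2.500         2.4175         7.2525
  4        2.500         2.3906         9.5624
  5        2.500         2.3640        11.8200
  6      102.500        95.8457       575.0742
  Σ                    107.1971       609.9664
P = 107.1971; Macaulay duration = 609.9664 / 107.1971 = 5.69014 half-year periods = 2.84507 years.
Modified duration = D_Mac / (1 + y) = 2.84507 / 1.01125 = 2.81342 years.

2.8134 years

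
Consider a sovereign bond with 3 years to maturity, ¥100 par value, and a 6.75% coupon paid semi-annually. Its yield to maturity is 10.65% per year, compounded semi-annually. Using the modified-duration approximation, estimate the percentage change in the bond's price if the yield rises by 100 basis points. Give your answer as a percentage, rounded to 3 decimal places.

-2.612%

Periodic yield y = 0.05325. Modified duration first:
  t   CF        PV=CF/(1+0.05325)^t    t·PV
  1        3.375         3.2044         3.2044
  2        3.375         3.0424         6.0847
  3        3.375         2.8885         8.6656
  4        3.375         2.7425        10.9700
  5        3.375         2.6039        13.0193
  6      103.375        75.7228       454.3369
  Σ                     90.2044       496.2809
P = 90.2044; D_Mac = 5.50173 half-year periods = 2.75087 yrs; D_mod = 2.75087/(1+0.05325) = 2.61179 yrs.
ΔP/P ≈ -D_mod · Δy = -2.61179 × (+0.01) = -0.026118 = -2.6118%.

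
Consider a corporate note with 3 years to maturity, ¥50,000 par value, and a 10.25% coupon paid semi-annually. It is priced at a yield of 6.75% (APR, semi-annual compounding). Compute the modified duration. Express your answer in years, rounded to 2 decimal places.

2.59 years

Periodic yield y = 0.03375. First find Macaulay duration:
  t   CF        PV=CF/(1+0.03375)^t    t·PV
  1     2,562.50     2,478.8392     2,478.8392
  2     2,562.50     2,397.9097     4,795.8194
  3     2,562.50     2,319.6225     6,958.8674
  4     2,562.50     2,243.8911     8,975.5646
  5     2,562.50     2,170.6323    10,853.1615
  6    52,562.50    43,070.7940   258,424.7639
  Σ                 54,681.6888   292,487.0160
P = 54,681.6888; Macaulay duration = 292,487.0160 / 54,681.6888 = 5.34890 half-year periods = 2.67445 years.
Modified duration = D_Mac / (1 + y) = 2.67445 / 1.03375 = 2.58714 years.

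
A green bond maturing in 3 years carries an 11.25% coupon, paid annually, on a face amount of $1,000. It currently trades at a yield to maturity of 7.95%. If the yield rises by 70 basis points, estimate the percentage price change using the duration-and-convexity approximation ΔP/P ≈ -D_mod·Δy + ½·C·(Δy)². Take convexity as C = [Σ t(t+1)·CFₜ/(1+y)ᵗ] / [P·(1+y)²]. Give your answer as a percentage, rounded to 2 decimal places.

-1.74%

With y = 0.0795:
  t   CF        PV=CF/(1+0.0795)^t    t·PV        t(t+1)·PV
  1       112.50       104.2149       104.2149         208.4298
  2       112.50        96.5400       193.0800         579.2399
  3     1,112.50       884.3661     2,653.0983      10,612.3930
  Σ                  1,085.1210     2,950.3931      11,400.0628
P = 1,085.1210; D_Mac = 2.71895 yrs; D_mod = 2.51872 yrs; C = 9.01537.
Duration effect: -2.51872 × (+0.007) = -0.017631
Convexity effect: 0.5 × 9.01537 × (0.007)² = +0.0002209
ΔP/P ≈ -0.017631 + 0.0002209 = -0.017410 = -1.7410%.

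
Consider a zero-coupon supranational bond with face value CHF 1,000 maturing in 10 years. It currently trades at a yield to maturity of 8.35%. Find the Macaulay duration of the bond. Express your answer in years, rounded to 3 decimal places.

10.000 years

A zero-coupon bond has a single cash flow at maturity, so its Macaulay duration equals its maturity: 10 years.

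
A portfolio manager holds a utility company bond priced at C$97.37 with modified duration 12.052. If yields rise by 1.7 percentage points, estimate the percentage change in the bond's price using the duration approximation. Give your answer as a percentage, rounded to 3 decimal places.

Duration approximation: ΔP/P ≈ -D_mod · Δy = -12.052 × (+0.017) = -0.204884.
As a percentage: -20.4884%.

-20.488%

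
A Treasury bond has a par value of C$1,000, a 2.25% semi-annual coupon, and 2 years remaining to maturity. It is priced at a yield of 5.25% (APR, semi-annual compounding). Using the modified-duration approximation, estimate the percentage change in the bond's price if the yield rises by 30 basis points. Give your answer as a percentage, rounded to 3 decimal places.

Periodic yield y = 0.02625. Modified duration first:
  t   CF        PV=CF/(1+0.02625)^t    t·PV
  1        11.25        10.9622        10.9622
  2        11.25        10.6818        21.3637
  3        11.25        10.4086        31.2258
  4     1,011.25       911.6872     3,646.7488
  Σ                    943.7399     3,710.3005
P = 943.7399; D_Mac = 3.93149 half-year periods = 1.96574 yrs; D_mod = 1.96574/(1+0.02625) = 1.91546 yrs.
ΔP/P ≈ -D_mod · Δy = -1.91546 × (+0.003) = -0.005746 = -0.5746%.

-0.575%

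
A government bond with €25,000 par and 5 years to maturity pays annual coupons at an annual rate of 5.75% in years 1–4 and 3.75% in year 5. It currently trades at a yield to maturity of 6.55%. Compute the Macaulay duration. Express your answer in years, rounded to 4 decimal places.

4.4671 years

Periodic yield y = 0.0655. Discount each cash flow and weight by its year:
  t   CF        PV=CF/(1+0.0655)^t    t·PV
  1     1,437.50     1,349.1319     1,349.1319
  2     1,437.50     1,266.1960     2,532.3920
  3     1,437.50     1,188.3585     3,565.0756
  4     1,437.50     1,115.3060     4,461.2240
  5    25,937.50    18,886.9071    94,434.5354
  Σ                 23,805.8995   106,342.3589
Price P = Σ PV = 23,805.8995.
Macaulay duration = Σ(t·PV) / P = 106,342.3589 / 23,805.8995 = 4.46706 years.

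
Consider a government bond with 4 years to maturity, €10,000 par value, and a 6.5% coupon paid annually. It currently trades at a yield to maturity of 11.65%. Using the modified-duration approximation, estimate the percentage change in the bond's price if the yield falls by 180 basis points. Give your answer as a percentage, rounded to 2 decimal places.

+5.83%

Periodic yield y = 0.1165. Modified duration first:
  t   CF        PV=CF/(1+0.1165)^t    t·PV
  1       650.00       582.1764       582.1764
  2       650.00       521.4299     1,042.8597
  3       650.00       467.0218     1,401.0655
  4    10,650.00     6,853.5360    27,414.1440
  Σ                  8,424.1641    30,440.2456
P = 8,424.1641; D_Mac = 3.61344 yrs; D_mod = 3.61344/(1+0.1165) = 3.23640 yrs.
ΔP/P ≈ -D_mod · Δy = -3.23640 × (-0.018) = +0.058255 = +5.8255%.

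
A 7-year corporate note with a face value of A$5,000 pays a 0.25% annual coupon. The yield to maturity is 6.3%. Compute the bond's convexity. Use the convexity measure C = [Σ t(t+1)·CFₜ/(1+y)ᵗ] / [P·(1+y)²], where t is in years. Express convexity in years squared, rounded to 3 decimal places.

48.932

With y = 0.063:
  t   CF        PV=CF/(1+0.063)^t    t·PV        t(t+1)·PV
  1        12.50        11.7592        11.7592          23.5183
  2        12.50        11.0623        22.1245          66.3735
  3        12.50        10.4066        31.2199         124.8796
  4        12.50         9.7899        39.1595         195.7974
  5        12.50         9.2097        46.0483         276.2899
  6        12.50         8.6638        51.9830         363.8813
  7     5,012.50     3,268.2971    22,878.0800     183,024.6399
  Σ                  3,329.1886    23,080.3744     184,075.3799
P = 3,329.1886.
Convexity = Σ t(t+1)·PV / [P·(1+y)²] = 184,075.3799 / (3,329.1886 × 1.129969) = 48.93175.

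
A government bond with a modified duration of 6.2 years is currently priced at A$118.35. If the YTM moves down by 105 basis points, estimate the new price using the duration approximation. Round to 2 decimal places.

A$126.05

Duration approximation: ΔP/P ≈ -D_mod · Δy = -6.2 × (-0.0105) = +0.065100.
New price ≈ 118.35 × (1 + 0.065100) = 126.054585.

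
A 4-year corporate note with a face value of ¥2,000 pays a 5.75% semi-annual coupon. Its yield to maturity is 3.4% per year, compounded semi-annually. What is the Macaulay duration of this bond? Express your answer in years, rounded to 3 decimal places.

3.648 years

Periodic yield y = 0.017. Discount each cash flow and weight by its period:
  t   CF        PV=CF/(1+0.017)^t    t·PV
  1        57.50        56.5388        56.5388
  2        57.50        55.5937       111.1875
  3        57.50        54.6645       163.9934
  4        57.50        53.7507       215.0028
  5        57.50        52.8522       264.2610
  6        57.50        51.9687       311.8124
  7        57.50        51.1000       357.7002
  8     2,057.50     1,797.9277    14,383.4215
  Σ                  2,174.3964    15,863.9176
Price P = Σ PV = 2,174.3964.
Macaulay duration = Σ(t·PV) / P = 15,863.9176 / 2,174.3964 = 7.29578 half-year periods.
In years: 7.29578 / 2 = 3.64789 years.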